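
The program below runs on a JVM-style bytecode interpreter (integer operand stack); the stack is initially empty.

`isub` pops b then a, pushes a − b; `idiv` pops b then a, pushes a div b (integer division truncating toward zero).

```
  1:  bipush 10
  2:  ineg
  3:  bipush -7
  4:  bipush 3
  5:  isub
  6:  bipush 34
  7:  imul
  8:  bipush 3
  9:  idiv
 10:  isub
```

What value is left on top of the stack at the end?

bipush 10 → [10]
ineg      → [-10]
bipush -7 → [-10, -7]
bipush 3  → [-10, -7, 3]
isub      → [-10, -10]
bipush 34 → [-10, -10, 34]
imul      → [-10, -340]
bipush 3  → [-10, -340, 3]
idiv      → [-10, -113]
isub      → [103]

103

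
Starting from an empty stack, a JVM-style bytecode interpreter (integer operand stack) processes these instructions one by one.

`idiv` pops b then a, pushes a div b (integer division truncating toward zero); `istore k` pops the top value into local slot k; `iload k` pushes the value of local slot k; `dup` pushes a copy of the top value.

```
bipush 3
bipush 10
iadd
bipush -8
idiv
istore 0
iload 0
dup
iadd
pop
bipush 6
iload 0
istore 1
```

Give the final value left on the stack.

6

bipush 3  : 3
bipush 10 : 3 10
iadd      : 13
bipush -8 : 13 -8
idiv      : -1
istore 0  : (empty)
iload 0   : -1
dup       : -1 -1
iadd      : -2
pop       : (empty)
bipush 6  : 6
iload 0   : 6 -1
istore 1  : 6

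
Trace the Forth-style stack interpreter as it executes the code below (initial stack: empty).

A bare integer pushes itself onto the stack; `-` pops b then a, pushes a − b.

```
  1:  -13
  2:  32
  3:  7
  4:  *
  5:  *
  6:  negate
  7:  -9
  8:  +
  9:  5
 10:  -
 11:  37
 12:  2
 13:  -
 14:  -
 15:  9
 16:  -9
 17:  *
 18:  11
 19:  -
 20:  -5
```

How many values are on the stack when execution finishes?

-13     -13
32      -13 32
7       -13 32 7
*       -13 224
*       -2912
negate  2912
-9      2912 -9
+       2903
5       2903 5
-       2898
37      2898 37
2       2898 37 2
-       2898 35
-       2863
9       2863 9
-9      2863 9 -9
*       2863 -81
11      2863 -81 11
-       2863 -92
-5      2863 -92 -5

3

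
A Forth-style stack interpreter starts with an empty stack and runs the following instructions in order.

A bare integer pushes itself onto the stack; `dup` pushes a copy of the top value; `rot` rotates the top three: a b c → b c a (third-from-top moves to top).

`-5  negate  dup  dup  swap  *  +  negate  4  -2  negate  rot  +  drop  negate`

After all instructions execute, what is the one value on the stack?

-5     -> -5
negate -> 5
dup    -> 5 5
dup    -> 5 5 5
swap   -> 5 5 5
*      -> 5 25
+      -> 30
negate -> -30
4      -> -30 4
-2     -> -30 4 -2
negate -> -30 4 2
rot    -> 4 2 -30
+      -> 4 -28
drop   -> 4
negate -> -4

-4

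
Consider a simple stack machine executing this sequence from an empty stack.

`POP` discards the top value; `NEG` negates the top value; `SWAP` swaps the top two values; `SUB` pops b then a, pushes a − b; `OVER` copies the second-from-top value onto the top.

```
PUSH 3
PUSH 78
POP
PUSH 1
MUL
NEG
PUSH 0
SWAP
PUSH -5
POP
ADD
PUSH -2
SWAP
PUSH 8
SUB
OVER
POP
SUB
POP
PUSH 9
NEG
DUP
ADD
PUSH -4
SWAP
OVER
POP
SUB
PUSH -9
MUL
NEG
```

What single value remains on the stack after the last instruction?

PUSH 3  : 3
PUSH 78 : 3 78
POP     : 3
PUSH 1  : 3 1
MUL     : 3
NEG     : -3
PUSH 0  : -3 0
SWAP    : 0 -3
PUSH -5 : 0 -3 -5
POP     : 0 -3
ADD     : -3
PUSH -2 : -3 -2
SWAP    : -2 -3
PUSH 8  : -2 -3 8
SUB     : -2 -11
OVER    : -2 -11 -2
POP     : -2 -11
SUB     : 9
POP     : (empty)
PUSH 9  : 9
NEG     : -9
DUP     : -9 -9
ADD     : -18
PUSH -4 : -18 -4
SWAP    : -4 -18
OVER    : -4 -18 -4
POP     : -4 -18
SUB     : 14
PUSH -9 : 14 -9
MUL     : -126
NEG     : 126

126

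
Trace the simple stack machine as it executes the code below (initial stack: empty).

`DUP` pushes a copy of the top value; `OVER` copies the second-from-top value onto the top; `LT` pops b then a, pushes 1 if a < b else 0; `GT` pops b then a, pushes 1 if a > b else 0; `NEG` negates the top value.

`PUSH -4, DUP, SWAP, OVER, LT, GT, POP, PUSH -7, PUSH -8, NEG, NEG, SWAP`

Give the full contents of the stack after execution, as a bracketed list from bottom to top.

[-8, -7]

PUSH -4 → [-4]
DUP     → [-4, -4]
SWAP    → [-4, -4]
OVER    → [-4, -4, -4]
LT      → [-4, 0]
GT      → [0]
POP     → []
PUSH -7 → [-7]
PUSH -8 → [-7, -8]
NEG     → [-7, 8]
NEG     → [-7, -8]
SWAP    → [-8, -7]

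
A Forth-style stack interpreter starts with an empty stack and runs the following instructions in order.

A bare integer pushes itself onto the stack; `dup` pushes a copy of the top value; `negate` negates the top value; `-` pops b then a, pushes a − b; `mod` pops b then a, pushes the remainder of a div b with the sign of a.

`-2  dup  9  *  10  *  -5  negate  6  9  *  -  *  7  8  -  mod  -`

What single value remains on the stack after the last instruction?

-2

-2      [-2]
dup     [-2, -2]
9       [-2, -2, 9]
*       [-2, -18]
10      [-2, -18, 10]
*       [-2, -180]
-5      [-2, -180, -5]
negate  [-2, -180, 5]
6       [-2, -180, 5, 6]
9       [-2, -180, 5, 6, 9]
*       [-2, -180, 5, 54]
-       [-2, -180, -49]
*       [-2, 8820]
7       [-2, 8820, 7]
8       [-2, 8820, 7, 8]
-       [-2, 8820, -1]
mod     [-2, 0]
-       [-2]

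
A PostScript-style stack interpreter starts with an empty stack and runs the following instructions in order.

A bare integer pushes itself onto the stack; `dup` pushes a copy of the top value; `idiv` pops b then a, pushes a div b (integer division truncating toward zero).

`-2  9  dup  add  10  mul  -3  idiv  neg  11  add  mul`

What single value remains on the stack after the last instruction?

-2   → [-2]
9    → [-2, 9]
dup  → [-2, 9, 9]
add  → [-2, 18]
10   → [-2, 18, 10]
mul  → [-2, 180]
-3   → [-2, 180, -3]
idiv → [-2, -60]
neg  → [-2, 60]
11   → [-2, 60, 11]
add  → [-2, 71]
mul  → [-142]

-142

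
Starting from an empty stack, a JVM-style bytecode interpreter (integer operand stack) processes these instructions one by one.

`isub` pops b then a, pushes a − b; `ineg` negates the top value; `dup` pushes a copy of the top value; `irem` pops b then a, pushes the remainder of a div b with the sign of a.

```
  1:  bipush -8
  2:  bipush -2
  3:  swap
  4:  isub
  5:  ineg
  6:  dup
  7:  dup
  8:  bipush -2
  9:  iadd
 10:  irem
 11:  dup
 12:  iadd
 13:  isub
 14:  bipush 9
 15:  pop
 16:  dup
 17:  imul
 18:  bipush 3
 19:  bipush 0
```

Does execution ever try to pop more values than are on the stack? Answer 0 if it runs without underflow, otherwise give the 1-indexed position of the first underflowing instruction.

0

bipush -8  [-8]
bipush -2  [-8, -2]
swap       [-2, -8]
isub       [6]
ineg       [-6]
dup        [-6, -6]
dup        [-6, -6, -6]
bipush -2  [-6, -6, -6, -2]
iadd       [-6, -6, -8]
irem       [-6, -6]
dup        [-6, -6, -6]
iadd       [-6, -12]
isub       [6]
bipush 9   [6, 9]
pop        [6]
dup        [6, 6]
imul       [36]
bipush 3   [36, 3]
bipush 0   [36, 3, 0]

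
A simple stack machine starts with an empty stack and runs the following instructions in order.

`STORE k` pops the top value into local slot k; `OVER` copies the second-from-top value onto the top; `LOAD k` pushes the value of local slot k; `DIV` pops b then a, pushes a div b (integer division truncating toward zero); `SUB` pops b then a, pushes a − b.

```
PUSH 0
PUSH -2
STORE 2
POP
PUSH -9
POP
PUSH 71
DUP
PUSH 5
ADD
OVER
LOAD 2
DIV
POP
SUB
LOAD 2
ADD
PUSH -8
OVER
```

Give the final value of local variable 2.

-2

PUSH 0   [0]
PUSH -2  [0, -2]
STORE 2  [0]
POP      []
PUSH -9  [-9]
POP      []
PUSH 71  [71]
DUP      [71, 71]
PUSH 5   [71, 71, 5]
ADD      [71, 76]
OVER     [71, 76, 71]
LOAD 2   [71, 76, 71, -2]
DIV      [71, 76, -35]
POP      [71, 76]
SUB      [-5]
LOAD 2   [-5, -2]
ADD      [-7]
PUSH -8  [-7, -8]
OVER     [-7, -8, -7]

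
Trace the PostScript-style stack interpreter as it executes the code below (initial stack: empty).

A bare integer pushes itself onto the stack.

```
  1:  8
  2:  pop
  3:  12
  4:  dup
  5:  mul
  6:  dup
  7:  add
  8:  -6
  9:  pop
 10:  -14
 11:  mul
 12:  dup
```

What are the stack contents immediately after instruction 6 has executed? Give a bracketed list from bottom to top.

[144, 144]

8   -> 8
pop -> (empty)
12  -> 12
dup -> 12 12
mul -> 144
dup -> 144 144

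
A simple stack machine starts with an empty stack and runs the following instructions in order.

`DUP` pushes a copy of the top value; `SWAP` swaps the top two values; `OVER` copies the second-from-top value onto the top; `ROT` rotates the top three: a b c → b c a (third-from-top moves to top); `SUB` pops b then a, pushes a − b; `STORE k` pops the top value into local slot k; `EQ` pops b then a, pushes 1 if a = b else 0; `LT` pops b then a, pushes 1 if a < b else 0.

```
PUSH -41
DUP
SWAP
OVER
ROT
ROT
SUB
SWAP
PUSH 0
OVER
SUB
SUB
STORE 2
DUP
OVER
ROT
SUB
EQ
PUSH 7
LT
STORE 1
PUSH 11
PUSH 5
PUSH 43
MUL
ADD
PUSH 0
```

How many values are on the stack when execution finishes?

PUSH -41  -41
DUP       -41 -41
SWAP      -41 -41
OVER      -41 -41 -41
ROT       -41 -41 -41
ROT       -41 -41 -41
SUB       -41 0
SWAP      0 -41
PUSH 0    0 -41 0
OVER      0 -41 0 -41
SUB       0 -41 41
SUB       0 -82
STORE 2   0
DUP       0 0
OVER      0 0 0
ROT       0 0 0
SUB       0 0
EQ        1
PUSH 7    1 7
LT        1
STORE 1   (empty)
PUSH 11   11
PUSH 5    11 5
PUSH 43   11 5 43
MUL       11 215
ADD       226
PUSH 0    226 0

2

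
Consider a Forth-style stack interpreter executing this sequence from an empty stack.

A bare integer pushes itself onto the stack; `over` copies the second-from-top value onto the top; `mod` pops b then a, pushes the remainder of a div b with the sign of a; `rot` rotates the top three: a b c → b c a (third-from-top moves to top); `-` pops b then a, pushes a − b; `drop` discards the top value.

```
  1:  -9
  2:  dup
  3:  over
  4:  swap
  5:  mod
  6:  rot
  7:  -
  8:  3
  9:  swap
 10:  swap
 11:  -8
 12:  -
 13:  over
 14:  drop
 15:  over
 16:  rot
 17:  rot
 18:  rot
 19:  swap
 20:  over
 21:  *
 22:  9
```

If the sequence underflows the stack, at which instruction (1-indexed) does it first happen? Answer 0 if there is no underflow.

-9   : -9
dup  : -9 -9
over : -9 -9 -9
swap : -9 -9 -9
mod  : -9 0
rot  — needs 3 operands, stack has 2 → underflow

6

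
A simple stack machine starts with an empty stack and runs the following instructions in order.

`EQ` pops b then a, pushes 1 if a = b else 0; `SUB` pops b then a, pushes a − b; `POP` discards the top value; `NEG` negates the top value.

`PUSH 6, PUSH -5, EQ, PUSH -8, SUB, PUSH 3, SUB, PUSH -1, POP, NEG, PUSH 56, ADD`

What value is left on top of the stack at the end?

51

PUSH 6   6
PUSH -5  6 -5
EQ       0
PUSH -8  0 -8
SUB      8
PUSH 3   8 3
SUB      5
PUSH -1  5 -1
POP      5
NEG      -5
PUSH 56  -5 56
ADD      51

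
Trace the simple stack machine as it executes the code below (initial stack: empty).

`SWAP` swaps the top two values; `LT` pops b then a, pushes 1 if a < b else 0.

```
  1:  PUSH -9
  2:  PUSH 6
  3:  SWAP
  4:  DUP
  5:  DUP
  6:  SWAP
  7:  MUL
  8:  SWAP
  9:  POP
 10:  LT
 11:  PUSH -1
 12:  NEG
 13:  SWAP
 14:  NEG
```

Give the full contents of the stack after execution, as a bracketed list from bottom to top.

[1, -1]

PUSH -9  -9
PUSH 6   -9 6
SWAP     6 -9
DUP      6 -9 -9
DUP      6 -9 -9 -9
SWAP     6 -9 -9 -9
MUL      6 -9 81
SWAP     6 81 -9
POP      6 81
LT       1
PUSH -1  1 -1
NEG      1 1
SWAP     1 1
NEG      1 -1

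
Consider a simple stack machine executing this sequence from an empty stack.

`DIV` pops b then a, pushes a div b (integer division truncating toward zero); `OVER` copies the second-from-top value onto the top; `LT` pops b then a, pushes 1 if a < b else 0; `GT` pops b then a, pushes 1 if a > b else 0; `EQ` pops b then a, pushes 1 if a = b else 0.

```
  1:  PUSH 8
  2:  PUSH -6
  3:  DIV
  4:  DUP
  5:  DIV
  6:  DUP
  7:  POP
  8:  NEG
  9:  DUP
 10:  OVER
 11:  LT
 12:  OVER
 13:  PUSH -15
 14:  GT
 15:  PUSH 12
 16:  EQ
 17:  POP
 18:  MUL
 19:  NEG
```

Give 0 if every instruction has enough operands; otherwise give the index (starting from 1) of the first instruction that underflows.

0

PUSH 8   → 8
PUSH -6  → 8 -6
DIV      → -1
DUP      → -1 -1
DIV      → 1
DUP      → 1 1
POP      → 1
NEG      → -1
DUP      → -1 -1
OVER     → -1 -1 -1
LT       → -1 0
OVER     → -1 0 -1
PUSH -15 → -1 0 -1 -15
GT       → -1 0 1
PUSH 12  → -1 0 1 12
EQ       → -1 0 0
POP      → -1 0
MUL      → 0
NEG      → 0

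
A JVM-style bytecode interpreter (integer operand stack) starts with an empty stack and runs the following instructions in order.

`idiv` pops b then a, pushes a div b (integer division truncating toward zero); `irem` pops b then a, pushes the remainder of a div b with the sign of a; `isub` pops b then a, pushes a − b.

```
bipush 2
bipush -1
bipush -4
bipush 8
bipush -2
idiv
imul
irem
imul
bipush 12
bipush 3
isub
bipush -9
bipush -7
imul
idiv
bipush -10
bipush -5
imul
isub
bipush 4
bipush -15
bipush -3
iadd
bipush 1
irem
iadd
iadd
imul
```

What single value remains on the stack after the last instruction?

bipush 2   → 2
bipush -1  → 2 -1
bipush -4  → 2 -1 -4
bipush 8   → 2 -1 -4 8
bipush -2  → 2 -1 -4 8 -2
idiv       → 2 -1 -4 -4
imul       → 2 -1 16
irem       → 2 -1
imul       → -2
bipush 12  → -2 12
bipush 3   → -2 12 3
isub       → -2 9
bipush -9  → -2 9 -9
bipush -7  → -2 9 -9 -7
imul       → -2 9 63
idiv       → -2 0
bipush -10 → -2 0 -10
bipush -5  → -2 0 -10 -5
imul       → -2 0 50
isub       → -2 -50
bipush 4   → -2 -50 4
bipush -15 → -2 -50 4 -15
bipush -3  → -2 -50 4 -15 -3
iadd       → -2 -50 4 -18
bipush 1   → -2 -50 4 -18 1
irem       → -2 -50 4 0
iadd       → -2 -50 4
iadd       → -2 -46
imul       → 92

92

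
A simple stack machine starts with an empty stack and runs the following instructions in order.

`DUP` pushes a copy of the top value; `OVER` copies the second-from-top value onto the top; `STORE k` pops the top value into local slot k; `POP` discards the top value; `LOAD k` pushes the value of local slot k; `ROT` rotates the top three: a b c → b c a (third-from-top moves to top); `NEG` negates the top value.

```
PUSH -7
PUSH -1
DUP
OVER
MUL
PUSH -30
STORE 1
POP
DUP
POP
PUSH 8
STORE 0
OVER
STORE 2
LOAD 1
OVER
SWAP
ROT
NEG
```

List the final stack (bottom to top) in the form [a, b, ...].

[-7, -1, -30, 1]

PUSH -7  → -7
PUSH -1  → -7 -1
DUP      → -7 -1 -1
OVER     → -7 -1 -1 -1
MUL      → -7 -1 1
PUSH -30 → -7 -1 1 -30
STORE 1  → -7 -1 1
POP      → -7 -1
DUP      → -7 -1 -1
POP      → -7 -1
PUSH 8   → -7 -1 8
STORE 0  → -7 -1
OVER     → -7 -1 -7
STORE 2  → -7 -1
LOAD 1   → -7 -1 -30
OVER     → -7 -1 -30 -1
SWAP     → -7 -1 -1 -30
ROT      → -7 -1 -30 -1
NEG      → -7 -1 -30 1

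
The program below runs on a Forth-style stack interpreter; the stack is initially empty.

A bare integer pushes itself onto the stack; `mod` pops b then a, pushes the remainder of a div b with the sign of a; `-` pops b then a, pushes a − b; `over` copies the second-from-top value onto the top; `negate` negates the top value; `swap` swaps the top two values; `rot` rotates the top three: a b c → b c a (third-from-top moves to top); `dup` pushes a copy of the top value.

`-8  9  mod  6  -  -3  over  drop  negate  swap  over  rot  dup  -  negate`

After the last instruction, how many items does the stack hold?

-8     : [-8]
9      : [-8, 9]
mod    : [-8]
6      : [-8, 6]
-      : [-14]
-3     : [-14, -3]
over   : [-14, -3, -14]
drop   : [-14, -3]
negate : [-14, 3]
swap   : [3, -14]
over   : [3, -14, 3]
rot    : [-14, 3, 3]
dup    : [-14, 3, 3, 3]
-      : [-14, 3, 0]
negate : [-14, 3, 0]

3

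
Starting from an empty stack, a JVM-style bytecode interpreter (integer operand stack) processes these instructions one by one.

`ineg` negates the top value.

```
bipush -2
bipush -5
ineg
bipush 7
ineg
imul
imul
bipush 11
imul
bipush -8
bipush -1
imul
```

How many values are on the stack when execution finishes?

bipush -2 : -2
bipush -5 : -2 -5
ineg      : -2 5
bipush 7  : -2 5 7
ineg      : -2 5 -7
imul      : -2 -35
imul      : 70
bipush 11 : 70 11
imul      : 770
bipush -8 : 770 -8
bipush -1 : 770 -8 -1
imul      : 770 8

2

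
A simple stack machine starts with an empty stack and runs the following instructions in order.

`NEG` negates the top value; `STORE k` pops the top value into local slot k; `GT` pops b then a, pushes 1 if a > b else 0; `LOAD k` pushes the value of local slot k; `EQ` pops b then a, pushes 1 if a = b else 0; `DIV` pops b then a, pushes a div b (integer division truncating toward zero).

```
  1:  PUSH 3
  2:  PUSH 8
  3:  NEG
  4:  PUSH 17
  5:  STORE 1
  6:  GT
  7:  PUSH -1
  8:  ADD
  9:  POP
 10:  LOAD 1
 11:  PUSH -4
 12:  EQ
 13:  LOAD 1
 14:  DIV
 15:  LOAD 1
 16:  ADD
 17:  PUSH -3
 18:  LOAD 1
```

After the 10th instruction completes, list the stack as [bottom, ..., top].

PUSH 3  : 3
PUSH 8  : 3 8
NEG     : 3 -8
PUSH 17 : 3 -8 17
STORE 1 : 3 -8
GT      : 1
PUSH -1 : 1 -1
ADD     : 0
POP     : (empty)
LOAD 1  : 17

[17]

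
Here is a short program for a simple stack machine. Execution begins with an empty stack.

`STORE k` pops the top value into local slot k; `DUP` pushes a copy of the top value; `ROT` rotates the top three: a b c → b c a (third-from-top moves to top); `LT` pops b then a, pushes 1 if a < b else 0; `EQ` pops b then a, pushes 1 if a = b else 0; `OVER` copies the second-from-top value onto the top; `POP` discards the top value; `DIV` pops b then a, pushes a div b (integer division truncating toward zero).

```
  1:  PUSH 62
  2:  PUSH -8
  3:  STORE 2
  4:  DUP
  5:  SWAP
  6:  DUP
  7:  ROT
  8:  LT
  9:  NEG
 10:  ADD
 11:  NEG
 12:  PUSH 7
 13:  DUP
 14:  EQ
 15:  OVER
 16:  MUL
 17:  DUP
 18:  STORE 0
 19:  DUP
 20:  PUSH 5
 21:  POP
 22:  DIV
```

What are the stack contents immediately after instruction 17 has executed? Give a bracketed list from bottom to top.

PUSH 62 -> 62
PUSH -8 -> 62 -8
STORE 2 -> 62
DUP     -> 62 62
SWAP    -> 62 62
DUP     -> 62 62 62
ROT     -> 62 62 62
LT      -> 62 0
NEG     -> 62 0
ADD     -> 62
NEG     -> -62
PUSH 7  -> -62 7
DUP     -> -62 7 7
EQ      -> -62 1
OVER    -> -62 1 -62
MUL     -> -62 -62
DUP     -> -62 -62 -62

[-62, -62, -62]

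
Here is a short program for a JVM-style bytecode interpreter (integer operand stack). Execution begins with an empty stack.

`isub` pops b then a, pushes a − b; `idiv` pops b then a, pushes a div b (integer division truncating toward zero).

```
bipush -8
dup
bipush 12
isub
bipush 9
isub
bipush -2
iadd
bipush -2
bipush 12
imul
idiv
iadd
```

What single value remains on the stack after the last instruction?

-7

bipush -8 -> -8
dup       -> -8 -8
bipush 12 -> -8 -8 12
isub      -> -8 -20
bipush 9  -> -8 -20 9
isub      -> -8 -29
bipush -2 -> -8 -29 -2
iadd      -> -8 -31
bipush -2 -> -8 -31 -2
bipush 12 -> -8 -31 -2 12
imul      -> -8 -31 -24
idiv      -> -8 1
iadd      -> -7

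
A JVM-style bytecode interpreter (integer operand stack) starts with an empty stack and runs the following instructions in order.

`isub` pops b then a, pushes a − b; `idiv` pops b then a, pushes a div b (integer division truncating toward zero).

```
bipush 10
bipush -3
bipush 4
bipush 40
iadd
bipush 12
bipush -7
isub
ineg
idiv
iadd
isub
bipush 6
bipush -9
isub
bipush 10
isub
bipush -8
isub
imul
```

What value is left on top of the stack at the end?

195

bipush 10  [10]
bipush -3  [10, -3]
bipush 4   [10, -3, 4]
bipush 40  [10, -3, 4, 40]
iadd       [10, -3, 44]
bipush 12  [10, -3, 44, 12]
bipush -7  [10, -3, 44, 12, -7]
isub       [10, -3, 44, 19]
ineg       [10, -3, 44, -19]
idiv       [10, -3, -2]
iadd       [10, -5]
isub       [15]
bipush 6   [15, 6]
bipush -9  [15, 6, -9]
isub       [15, 15]
bipush 10  [15, 15, 10]
isub       [15, 5]
bipush -8  [15, 5, -8]
isub       [15, 13]
imul       [195]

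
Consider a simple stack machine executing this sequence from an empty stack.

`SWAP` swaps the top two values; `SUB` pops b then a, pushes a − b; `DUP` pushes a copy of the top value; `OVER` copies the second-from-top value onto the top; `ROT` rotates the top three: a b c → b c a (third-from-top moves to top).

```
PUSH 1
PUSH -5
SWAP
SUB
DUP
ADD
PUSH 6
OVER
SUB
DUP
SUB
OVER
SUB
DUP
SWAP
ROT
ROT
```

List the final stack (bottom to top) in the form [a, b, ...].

PUSH 1  -> 1
PUSH -5 -> 1 -5
SWAP    -> -5 1
SUB     -> -6
DUP     -> -6 -6
ADD     -> -12
PUSH 6  -> -12 6
OVER    -> -12 6 -12
SUB     -> -12 18
DUP     -> -12 18 18
SUB     -> -12 0
OVER    -> -12 0 -12
SUB     -> -12 12
DUP     -> -12 12 12
SWAP    -> -12 12 12
ROT     -> 12 12 -12
ROT     -> 12 -12 12

[12, -12, 12]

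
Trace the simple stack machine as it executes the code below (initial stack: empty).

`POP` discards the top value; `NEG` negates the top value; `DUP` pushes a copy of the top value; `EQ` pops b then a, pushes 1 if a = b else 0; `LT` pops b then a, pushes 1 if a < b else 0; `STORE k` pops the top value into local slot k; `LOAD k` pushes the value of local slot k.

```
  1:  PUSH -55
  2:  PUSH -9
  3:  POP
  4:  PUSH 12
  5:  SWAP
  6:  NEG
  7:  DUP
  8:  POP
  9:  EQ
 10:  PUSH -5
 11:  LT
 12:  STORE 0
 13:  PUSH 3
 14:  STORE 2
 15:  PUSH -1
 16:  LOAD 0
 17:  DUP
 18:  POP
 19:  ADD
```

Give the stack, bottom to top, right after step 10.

[0, -5]

PUSH -55 : -55
PUSH -9  : -55 -9
POP      : -55
PUSH 12  : -55 12
SWAP     : 12 -55
NEG      : 12 55
DUP      : 12 55 55
POP      : 12 55
EQ       : 0
PUSH -5  : 0 -5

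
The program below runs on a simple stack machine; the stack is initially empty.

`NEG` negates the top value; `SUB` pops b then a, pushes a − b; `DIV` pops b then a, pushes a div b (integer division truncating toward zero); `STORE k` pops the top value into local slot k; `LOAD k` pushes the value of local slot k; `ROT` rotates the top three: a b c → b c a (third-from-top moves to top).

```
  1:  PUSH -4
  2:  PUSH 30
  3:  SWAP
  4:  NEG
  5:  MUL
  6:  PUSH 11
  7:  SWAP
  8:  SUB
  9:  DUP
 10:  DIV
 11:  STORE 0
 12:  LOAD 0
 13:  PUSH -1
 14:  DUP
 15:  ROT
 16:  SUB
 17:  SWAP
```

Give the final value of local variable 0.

1

PUSH -4 -> [-4]
PUSH 30 -> [-4, 30]
SWAP    -> [30, -4]
NEG     -> [30, 4]
MUL     -> [120]
PUSH 11 -> [120, 11]
SWAP    -> [11, 120]
SUB     -> [-109]
DUP     -> [-109, -109]
DIV     -> [1]
STORE 0 -> []
LOAD 0  -> [1]
PUSH -1 -> [1, -1]
DUP     -> [1, -1, -1]
ROT     -> [-1, -1, 1]
SUB     -> [-1, -2]
SWAP    -> [-2, -1]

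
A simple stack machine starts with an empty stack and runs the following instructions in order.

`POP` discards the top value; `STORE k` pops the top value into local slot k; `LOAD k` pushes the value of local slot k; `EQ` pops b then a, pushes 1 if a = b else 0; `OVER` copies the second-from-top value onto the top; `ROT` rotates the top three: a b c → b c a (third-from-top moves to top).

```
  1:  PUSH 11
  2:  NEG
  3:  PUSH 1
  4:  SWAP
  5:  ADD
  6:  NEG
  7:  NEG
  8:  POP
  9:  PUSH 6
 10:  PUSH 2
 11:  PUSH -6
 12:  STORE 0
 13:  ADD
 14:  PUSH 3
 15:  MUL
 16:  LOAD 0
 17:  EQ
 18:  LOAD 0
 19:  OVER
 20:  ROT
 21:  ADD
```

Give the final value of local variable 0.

PUSH 11 -> [11]
NEG     -> [-11]
PUSH 1  -> [-11, 1]
SWAP    -> [1, -11]
ADD     -> [-10]
NEG     -> [10]
NEG     -> [-10]
POP     -> []
PUSH 6  -> [6]
PUSH 2  -> [6, 2]
PUSH -6 -> [6, 2, -6]
STORE 0 -> [6, 2]
ADD     -> [8]
PUSH 3  -> [8, 3]
MUL     -> [24]
LOAD 0  -> [24, -6]
EQ      -> [0]
LOAD 0  -> [0, -6]
OVER    -> [0, -6, 0]
ROT     -> [-6, 0, 0]
ADD     -> [-6, 0]

-6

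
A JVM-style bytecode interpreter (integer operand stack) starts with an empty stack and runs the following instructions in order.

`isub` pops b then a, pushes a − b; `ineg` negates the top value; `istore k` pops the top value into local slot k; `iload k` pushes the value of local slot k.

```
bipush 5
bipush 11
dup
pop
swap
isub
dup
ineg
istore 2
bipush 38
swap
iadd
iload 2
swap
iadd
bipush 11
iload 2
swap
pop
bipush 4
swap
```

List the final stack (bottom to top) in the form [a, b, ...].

bipush 5  : 5
bipush 11 : 5 11
dup       : 5 11 11
pop       : 5 11
swap      : 11 5
isub      : 6
dup       : 6 6
ineg      : 6 -6
istore 2  : 6
bipush 38 : 6 38
swap      : 38 6
iadd      : 44
iload 2   : 44 -6
swap      : -6 44
iadd      : 38
bipush 11 : 38 11
iload 2   : 38 11 -6
swap      : 38 -6 11
pop       : 38 -6
bipush 4  : 38 -6 4
swap      : 38 4 -6

[38, 4, -6]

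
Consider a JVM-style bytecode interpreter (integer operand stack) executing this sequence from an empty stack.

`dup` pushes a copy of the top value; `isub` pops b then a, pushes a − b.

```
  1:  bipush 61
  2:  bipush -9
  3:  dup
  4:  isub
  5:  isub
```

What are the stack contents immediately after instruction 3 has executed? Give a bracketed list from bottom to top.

bipush 61 -> [61]
bipush -9 -> [61, -9]
dup       -> [61, -9, -9]

[61, -9, -9]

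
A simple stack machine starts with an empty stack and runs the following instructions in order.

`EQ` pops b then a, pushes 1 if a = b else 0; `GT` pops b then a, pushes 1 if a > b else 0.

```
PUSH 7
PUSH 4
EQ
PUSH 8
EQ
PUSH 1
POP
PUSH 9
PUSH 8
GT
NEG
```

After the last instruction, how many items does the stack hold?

PUSH 7 -> 7
PUSH 4 -> 7 4
EQ     -> 0
PUSH 8 -> 0 8
EQ     -> 0
PUSH 1 -> 0 1
POP    -> 0
PUSH 9 -> 0 9
PUSH 8 -> 0 9 8
GT     -> 0 1
NEG    -> 0 -1

2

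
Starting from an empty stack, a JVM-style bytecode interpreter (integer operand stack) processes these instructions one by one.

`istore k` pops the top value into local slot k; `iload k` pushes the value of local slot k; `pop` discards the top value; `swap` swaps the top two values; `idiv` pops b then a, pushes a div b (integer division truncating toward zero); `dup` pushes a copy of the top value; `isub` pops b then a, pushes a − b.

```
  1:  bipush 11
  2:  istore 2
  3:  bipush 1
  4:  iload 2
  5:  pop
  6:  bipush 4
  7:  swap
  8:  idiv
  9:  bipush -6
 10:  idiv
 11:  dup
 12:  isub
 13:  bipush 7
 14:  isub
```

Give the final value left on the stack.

-7

bipush 11 -> [11]
istore 2  -> []
bipush 1  -> [1]
iload 2   -> [1, 11]
pop       -> [1]
bipush 4  -> [1, 4]
swap      -> [4, 1]
idiv      -> [4]
bipush -6 -> [4, -6]
idiv      -> [0]
dup       -> [0, 0]
isub      -> [0]
bipush 7  -> [0, 7]
isub      -> [-7]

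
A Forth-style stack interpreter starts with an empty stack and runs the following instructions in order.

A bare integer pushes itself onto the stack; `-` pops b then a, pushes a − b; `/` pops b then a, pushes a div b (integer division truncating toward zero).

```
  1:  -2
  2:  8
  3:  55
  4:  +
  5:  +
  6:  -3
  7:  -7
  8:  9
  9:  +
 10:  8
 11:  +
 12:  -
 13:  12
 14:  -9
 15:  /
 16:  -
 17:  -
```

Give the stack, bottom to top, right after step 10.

-2 -> [-2]
8  -> [-2, 8]
55 -> [-2, 8, 55]
+  -> [-2, 63]
+  -> [61]
-3 -> [61, -3]
-7 -> [61, -3, -7]
9  -> [61, -3, -7, 9]
+  -> [61, -3, 2]
8  -> [61, -3, 2, 8]

[61, -3, 2, 8]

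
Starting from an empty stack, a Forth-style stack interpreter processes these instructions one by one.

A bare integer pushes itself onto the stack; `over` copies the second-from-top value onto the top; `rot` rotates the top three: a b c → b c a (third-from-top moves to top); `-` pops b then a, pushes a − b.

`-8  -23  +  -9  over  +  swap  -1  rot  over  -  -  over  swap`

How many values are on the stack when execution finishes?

-8   -> -8
-23  -> -8 -23
+    -> -31
-9   -> -31 -9
over -> -31 -9 -31
+    -> -31 -40
swap -> -40 -31
-1   -> -40 -31 -1
rot  -> -31 -1 -40
over -> -31 -1 -40 -1
-    -> -31 -1 -39
-    -> -31 38
over -> -31 38 -31
swap -> -31 -31 38

3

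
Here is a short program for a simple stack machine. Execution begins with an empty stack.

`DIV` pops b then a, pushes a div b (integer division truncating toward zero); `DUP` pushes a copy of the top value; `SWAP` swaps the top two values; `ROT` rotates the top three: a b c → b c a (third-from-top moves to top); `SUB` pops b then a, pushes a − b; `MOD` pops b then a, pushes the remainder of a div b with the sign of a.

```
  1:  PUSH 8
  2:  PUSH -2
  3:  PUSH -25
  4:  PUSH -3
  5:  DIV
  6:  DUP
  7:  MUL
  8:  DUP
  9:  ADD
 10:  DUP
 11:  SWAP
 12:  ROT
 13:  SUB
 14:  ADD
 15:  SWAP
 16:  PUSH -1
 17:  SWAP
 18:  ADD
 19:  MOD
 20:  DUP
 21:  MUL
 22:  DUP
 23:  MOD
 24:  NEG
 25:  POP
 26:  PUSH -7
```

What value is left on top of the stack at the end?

-7

PUSH 8   : 8
PUSH -2  : 8 -2
PUSH -25 : 8 -2 -25
PUSH -3  : 8 -2 -25 -3
DIV      : 8 -2 8
DUP      : 8 -2 8 8
MUL      : 8 -2 64
DUP      : 8 -2 64 64
ADD      : 8 -2 128
DUP      : 8 -2 128 128
SWAP     : 8 -2 128 128
ROT      : 8 128 128 -2
SUB      : 8 128 130
ADD      : 8 258
SWAP     : 258 8
PUSH -1  : 258 8 -1
SWAP     : 258 -1 8
ADD      : 258 7
MOD      : 6
DUP      : 6 6
MUL      : 36
DUP      : 36 36
MOD      : 0
NEG      : 0
POP      : (empty)
PUSH -7  : -7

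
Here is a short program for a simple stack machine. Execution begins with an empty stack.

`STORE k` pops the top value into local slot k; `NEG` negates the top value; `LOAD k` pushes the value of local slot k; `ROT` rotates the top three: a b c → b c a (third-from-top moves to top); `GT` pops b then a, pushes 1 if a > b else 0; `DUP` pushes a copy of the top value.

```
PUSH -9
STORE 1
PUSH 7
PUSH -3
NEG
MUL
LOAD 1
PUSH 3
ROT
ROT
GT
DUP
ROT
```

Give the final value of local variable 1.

-9

PUSH -9 : [-9]
STORE 1 : []
PUSH 7  : [7]
PUSH -3 : [7, -3]
NEG     : [7, 3]
MUL     : [21]
LOAD 1  : [21, -9]
PUSH 3  : [21, -9, 3]
ROT     : [-9, 3, 21]
ROT     : [3, 21, -9]
GT      : [3, 1]
DUP     : [3, 1, 1]
ROT     : [1, 1, 3]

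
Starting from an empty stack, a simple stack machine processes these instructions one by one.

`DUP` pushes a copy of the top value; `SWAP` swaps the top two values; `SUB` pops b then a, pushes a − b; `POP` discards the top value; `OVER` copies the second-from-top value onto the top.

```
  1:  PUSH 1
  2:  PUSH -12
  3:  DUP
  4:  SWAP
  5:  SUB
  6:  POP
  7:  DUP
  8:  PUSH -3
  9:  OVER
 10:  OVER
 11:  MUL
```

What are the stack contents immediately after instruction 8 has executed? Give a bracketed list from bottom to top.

PUSH 1   -> 1
PUSH -12 -> 1 -12
DUP      -> 1 -12 -12
SWAP     -> 1 -12 -12
SUB      -> 1 0
POP      -> 1
DUP      -> 1 1
PUSH -3  -> 1 1 -3

[1, 1, -3]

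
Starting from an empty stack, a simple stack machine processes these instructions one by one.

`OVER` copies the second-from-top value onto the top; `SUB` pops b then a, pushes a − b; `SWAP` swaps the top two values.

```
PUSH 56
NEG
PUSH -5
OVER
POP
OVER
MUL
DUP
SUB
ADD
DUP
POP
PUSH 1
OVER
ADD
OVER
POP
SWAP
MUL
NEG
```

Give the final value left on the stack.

PUSH 56 → [56]
NEG     → [-56]
PUSH -5 → [-56, -5]
OVER    → [-56, -5, -56]
POP     → [-56, -5]
OVER    → [-56, -5, -56]
MUL     → [-56, 280]
DUP     → [-56, 280, 280]
SUB     → [-56, 0]
ADD     → [-56]
DUP     → [-56, -56]
POP     → [-56]
PUSH 1  → [-56, 1]
OVER    → [-56, 1, -56]
ADD     → [-56, -55]
OVER    → [-56, -55, -56]
POP     → [-56, -55]
SWAP    → [-55, -56]
MUL     → [3080]
NEG     → [-3080]

-3080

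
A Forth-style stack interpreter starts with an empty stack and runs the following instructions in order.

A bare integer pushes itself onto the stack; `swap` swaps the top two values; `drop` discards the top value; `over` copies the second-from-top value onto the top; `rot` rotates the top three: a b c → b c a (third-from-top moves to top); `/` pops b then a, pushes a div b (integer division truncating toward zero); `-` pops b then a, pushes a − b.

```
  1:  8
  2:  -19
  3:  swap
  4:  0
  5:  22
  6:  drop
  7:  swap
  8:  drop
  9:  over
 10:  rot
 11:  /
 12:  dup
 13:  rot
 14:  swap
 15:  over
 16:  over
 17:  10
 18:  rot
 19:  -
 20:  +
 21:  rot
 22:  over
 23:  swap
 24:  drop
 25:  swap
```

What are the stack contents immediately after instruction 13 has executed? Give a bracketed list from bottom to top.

8     [8]
-19   [8, -19]
swap  [-19, 8]
0     [-19, 8, 0]
22    [-19, 8, 0, 22]
drop  [-19, 8, 0]
swap  [-19, 0, 8]
drop  [-19, 0]
over  [-19, 0, -19]
rot   [0, -19, -19]
/     [0, 1]
dup   [0, 1, 1]
rot   [1, 1, 0]

[1, 1, 0]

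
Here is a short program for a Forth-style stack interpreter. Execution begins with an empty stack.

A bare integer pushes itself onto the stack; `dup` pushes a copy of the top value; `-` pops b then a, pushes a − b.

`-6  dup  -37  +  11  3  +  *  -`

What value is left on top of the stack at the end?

596

-6  → [-6]
dup → [-6, -6]
-37 → [-6, -6, -37]
+   → [-6, -43]
11  → [-6, -43, 11]
3   → [-6, -43, 11, 3]
+   → [-6, -43, 14]
*   → [-6, -602]
-   → [596]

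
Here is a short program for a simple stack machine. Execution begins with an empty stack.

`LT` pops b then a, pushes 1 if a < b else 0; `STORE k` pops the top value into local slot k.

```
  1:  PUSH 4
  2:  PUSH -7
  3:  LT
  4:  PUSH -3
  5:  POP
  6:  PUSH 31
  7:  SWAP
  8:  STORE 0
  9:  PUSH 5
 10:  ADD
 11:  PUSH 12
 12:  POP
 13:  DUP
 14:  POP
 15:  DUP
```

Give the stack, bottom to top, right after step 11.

[36, 12]

PUSH 4   [4]
PUSH -7  [4, -7]
LT       [0]
PUSH -3  [0, -3]
POP      [0]
PUSH 31  [0, 31]
SWAP     [31, 0]
STORE 0  [31]
PUSH 5   [31, 5]
ADD      [36]
PUSH 12  [36, 12]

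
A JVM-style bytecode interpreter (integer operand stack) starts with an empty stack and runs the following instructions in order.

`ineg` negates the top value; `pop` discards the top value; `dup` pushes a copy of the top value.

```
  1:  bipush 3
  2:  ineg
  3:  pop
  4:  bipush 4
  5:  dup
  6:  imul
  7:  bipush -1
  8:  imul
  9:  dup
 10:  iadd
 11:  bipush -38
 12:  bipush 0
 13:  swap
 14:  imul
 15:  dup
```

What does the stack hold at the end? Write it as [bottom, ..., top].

[-32, 0, 0]

bipush 3   → 3
ineg       → -3
pop        → (empty)
bipush 4   → 4
dup        → 4 4
imul       → 16
bipush -1  → 16 -1
imul       → -16
dup        → -16 -16
iadd       → -32
bipush -38 → -32 -38
bipush 0   → -32 -38 0
swap       → -32 0 -38
imul       → -32 0
dup        → -32 0 0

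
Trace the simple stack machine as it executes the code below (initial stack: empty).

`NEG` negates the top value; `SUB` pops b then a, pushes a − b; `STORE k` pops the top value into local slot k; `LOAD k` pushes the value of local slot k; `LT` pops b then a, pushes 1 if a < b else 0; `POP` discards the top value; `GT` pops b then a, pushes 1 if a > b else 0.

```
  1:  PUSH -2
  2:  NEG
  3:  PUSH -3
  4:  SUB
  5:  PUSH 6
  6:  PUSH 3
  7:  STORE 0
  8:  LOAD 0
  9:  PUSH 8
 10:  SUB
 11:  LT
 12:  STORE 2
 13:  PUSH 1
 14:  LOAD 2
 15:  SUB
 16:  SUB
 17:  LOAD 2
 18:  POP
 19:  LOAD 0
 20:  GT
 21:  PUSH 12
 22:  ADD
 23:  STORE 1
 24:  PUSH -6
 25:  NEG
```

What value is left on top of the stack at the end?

PUSH -2 -> [-2]
NEG     -> [2]
PUSH -3 -> [2, -3]
SUB     -> [5]
PUSH 6  -> [5, 6]
PUSH 3  -> [5, 6, 3]
STORE 0 -> [5, 6]
LOAD 0  -> [5, 6, 3]
PUSH 8  -> [5, 6, 3, 8]
SUB     -> [5, 6, -5]
LT      -> [5, 0]
STORE 2 -> [5]
PUSH 1  -> [5, 1]
LOAD 2  -> [5, 1, 0]
SUB     -> [5, 1]
SUB     -> [4]
LOAD 2  -> [4, 0]
POP     -> [4]
LOAD 0  -> [4, 3]
GT      -> [1]
PUSH 12 -> [1, 12]
ADD     -> [13]
STORE 1 -> []
PUSH -6 -> [-6]
NEG     -> [6]

6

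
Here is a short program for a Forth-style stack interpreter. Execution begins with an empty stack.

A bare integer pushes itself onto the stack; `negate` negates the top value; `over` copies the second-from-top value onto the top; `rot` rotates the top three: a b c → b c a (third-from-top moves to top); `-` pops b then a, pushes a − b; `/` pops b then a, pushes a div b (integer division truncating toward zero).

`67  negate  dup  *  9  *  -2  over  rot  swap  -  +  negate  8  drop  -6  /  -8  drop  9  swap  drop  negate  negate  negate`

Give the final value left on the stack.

67     : [67]
negate : [-67]
dup    : [-67, -67]
*      : [4489]
9      : [4489, 9]
*      : [40401]
-2     : [40401, -2]
over   : [40401, -2, 40401]
rot    : [-2, 40401, 40401]
swap   : [-2, 40401, 40401]
-      : [-2, 0]
+      : [-2]
negate : [2]
8      : [2, 8]
drop   : [2]
-6     : [2, -6]
/      : [0]
-8     : [0, -8]
drop   : [0]
9      : [0, 9]
swap   : [9, 0]
drop   : [9]
negate : [-9]
negate : [9]
negate : [-9]

-9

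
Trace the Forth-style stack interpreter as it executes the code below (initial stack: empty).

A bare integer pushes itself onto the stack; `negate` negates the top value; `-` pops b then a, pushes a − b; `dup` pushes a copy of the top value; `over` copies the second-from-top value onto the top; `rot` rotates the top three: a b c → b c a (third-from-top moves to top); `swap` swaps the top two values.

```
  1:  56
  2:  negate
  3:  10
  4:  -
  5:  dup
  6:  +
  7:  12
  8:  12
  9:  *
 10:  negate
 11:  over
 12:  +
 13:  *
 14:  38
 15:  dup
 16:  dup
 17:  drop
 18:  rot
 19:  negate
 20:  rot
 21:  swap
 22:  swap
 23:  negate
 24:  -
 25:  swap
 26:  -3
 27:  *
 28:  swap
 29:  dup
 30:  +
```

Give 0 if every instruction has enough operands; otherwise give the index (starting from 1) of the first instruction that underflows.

0

56     → [56]
negate → [-56]
10     → [-56, 10]
-      → [-66]
dup    → [-66, -66]
+      → [-132]
12     → [-132, 12]
12     → [-132, 12, 12]
*      → [-132, 144]
negate → [-132, -144]
over   → [-132, -144, -132]
+      → [-132, -276]
*      → [36432]
38     → [36432, 38]
dup    → [36432, 38, 38]
dup    → [36432, 38, 38, 38]
drop   → [36432, 38, 38]
rot    → [38, 38, 36432]
negate → [38, 38, -36432]
rot    → [38, -36432, 38]
swap   → [38, 38, -36432]
swap   → [38, -36432, 38]
negate → [38, -36432, -38]
-      → [38, -36394]
swap   → [-36394, 38]
-3     → [-36394, 38, -3]
*      → [-36394, -114]
swap   → [-114, -36394]
dup    → [-114, -36394, -36394]
+      → [-114, -72788]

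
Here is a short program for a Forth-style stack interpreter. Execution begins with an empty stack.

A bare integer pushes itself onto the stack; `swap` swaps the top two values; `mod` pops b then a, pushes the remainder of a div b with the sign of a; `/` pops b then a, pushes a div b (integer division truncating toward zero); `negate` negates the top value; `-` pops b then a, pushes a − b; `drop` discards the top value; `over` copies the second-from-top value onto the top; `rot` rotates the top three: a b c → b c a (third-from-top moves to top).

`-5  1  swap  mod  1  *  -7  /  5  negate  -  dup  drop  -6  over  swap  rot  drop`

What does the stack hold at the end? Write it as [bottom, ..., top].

-5      [-5]
1       [-5, 1]
swap    [1, -5]
mod     [1]
1       [1, 1]
*       [1]
-7      [1, -7]
/       [0]
5       [0, 5]
negate  [0, -5]
-       [5]
dup     [5, 5]
drop    [5]
-6      [5, -6]
over    [5, -6, 5]
swap    [5, 5, -6]
rot     [5, -6, 5]
drop    [5, -6]

[5, -6]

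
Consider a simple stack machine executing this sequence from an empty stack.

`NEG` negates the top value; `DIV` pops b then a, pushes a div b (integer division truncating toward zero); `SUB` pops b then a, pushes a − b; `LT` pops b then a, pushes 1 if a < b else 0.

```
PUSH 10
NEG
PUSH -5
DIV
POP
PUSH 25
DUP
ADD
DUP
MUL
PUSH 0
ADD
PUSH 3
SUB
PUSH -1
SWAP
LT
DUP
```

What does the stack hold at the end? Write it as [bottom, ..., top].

PUSH 10 : 10
NEG     : -10
PUSH -5 : -10 -5
DIV     : 2
POP     : (empty)
PUSH 25 : 25
DUP     : 25 25
ADD     : 50
DUP     : 50 50
MUL     : 2500
PUSH 0  : 2500 0
ADD     : 2500
PUSH 3  : 2500 3
SUB     : 2497
PUSH -1 : 2497 -1
SWAP    : -1 2497
LT      : 1
DUP     : 1 1

[1, 1]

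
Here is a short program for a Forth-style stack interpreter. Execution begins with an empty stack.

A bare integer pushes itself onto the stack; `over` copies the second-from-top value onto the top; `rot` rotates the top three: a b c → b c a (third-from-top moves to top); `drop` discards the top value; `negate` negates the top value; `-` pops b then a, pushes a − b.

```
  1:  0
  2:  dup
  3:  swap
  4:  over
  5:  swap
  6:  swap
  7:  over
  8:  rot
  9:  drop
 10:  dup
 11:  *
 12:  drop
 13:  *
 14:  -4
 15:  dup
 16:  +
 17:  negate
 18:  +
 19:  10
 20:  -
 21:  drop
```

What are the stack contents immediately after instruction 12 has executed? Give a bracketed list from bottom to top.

[0, 0]

0     [0]
dup   [0, 0]
swap  [0, 0]
over  [0, 0, 0]
swap  [0, 0, 0]
swap  [0, 0, 0]
over  [0, 0, 0, 0]
rot   [0, 0, 0, 0]
drop  [0, 0, 0]
dup   [0, 0, 0, 0]
*     [0, 0, 0]
drop  [0, 0]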